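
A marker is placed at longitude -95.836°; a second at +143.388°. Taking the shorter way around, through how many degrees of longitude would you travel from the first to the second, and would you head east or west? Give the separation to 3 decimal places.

120.776° west

Raw difference: 143.388 − -95.836 = 239.224°.
Normalise into (−180°, 180°]: 239.224° − 360° = -120.776°.
Negative ⇒ the second point lies to the west; separation 120.776°.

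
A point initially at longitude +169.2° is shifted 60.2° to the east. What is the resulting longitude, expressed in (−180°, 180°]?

Start at +169.2°; shift +60.2° → +229.4°.
+229.4° lies outside (−180°, 180°]; subtract 360° → -130.6°.

-130.6°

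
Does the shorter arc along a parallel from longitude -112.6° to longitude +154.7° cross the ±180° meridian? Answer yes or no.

Naïve |154.7 − -112.6| = 267.3° > 180°, so the shorter arc goes the other way round — across 180°.
Signed shortest Δλ = ((154.7 − -112.6 + 180) mod 360) − 180 = -92.7°.
Going west by 92.7° from -112.6° passes through 180° before reaching +154.7°.

Yes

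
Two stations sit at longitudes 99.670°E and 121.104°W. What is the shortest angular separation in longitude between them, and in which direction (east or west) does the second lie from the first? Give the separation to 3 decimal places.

Raw difference: -121.104 − 99.670 = -220.774°.
Normalise into (−180°, 180°]: -220.774° + 360° = 139.226°.
Positive ⇒ the second point lies to the east; separation 139.226°.

139.226° east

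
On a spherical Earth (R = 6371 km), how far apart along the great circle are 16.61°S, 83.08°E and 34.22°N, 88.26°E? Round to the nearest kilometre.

Δλ = 88.26 − 83.08 = 5.18°.
Δφ = 34.22 − -16.61 = 50.83°.
a = sin²(Δφ/2) + cos φ₁ · cos φ₂ · sin²(Δλ/2) = 0.185806.
c = 2·atan2(√a, √(1−a)) = 0.89132 rad → d = 6371·c ≈ 5678.59 km.

5679 km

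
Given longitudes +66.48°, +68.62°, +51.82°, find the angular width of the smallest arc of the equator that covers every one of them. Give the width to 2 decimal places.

16.80°

Sort the longitudes: +51.82°, +66.48°, +68.62°.
Eastward gaps between consecutive values (wrapping around): 14.66°, 2.14°, 343.20°.
Largest gap = 343.20° ⇒ minimal covering band is its complement: 360° − 343.20° = 16.80°.
Band runs from +51.82° eastward to +68.62°.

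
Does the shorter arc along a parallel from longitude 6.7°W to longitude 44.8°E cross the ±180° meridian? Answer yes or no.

No

Signed shortest Δλ = ((44.8 − -6.7 + 180) mod 360) − 180 = 51.5°.
Going east by 51.5° from -6.7° reaches +44.8° without touching 180°.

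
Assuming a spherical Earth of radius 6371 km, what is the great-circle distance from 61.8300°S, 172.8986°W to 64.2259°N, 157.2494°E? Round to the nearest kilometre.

14234 km

Δλ = 157.2494 − -172.8986 = 330.1480°; wrapped into (−180°, 180°]: -29.8520°.
Δφ = 64.2259 − -61.8300 = 126.0559°.
a = sin²(Δφ/2) + cos φ₁ · cos φ₂ · sin²(Δλ/2) = 0.807906.
c = 2·atan2(√a, √(1−a)) = 2.23421 rad → d = 6371·c ≈ 14234.16 km.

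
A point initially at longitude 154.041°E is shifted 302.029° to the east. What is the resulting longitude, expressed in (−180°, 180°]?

Start at +154.041°; shift +302.029° → +456.070°.
+456.070° lies outside (−180°, 180°]; subtract 360° → +96.070°.

96.070°E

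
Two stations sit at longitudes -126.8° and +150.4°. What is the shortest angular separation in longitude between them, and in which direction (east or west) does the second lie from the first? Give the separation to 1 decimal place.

82.8° west

Raw difference: 150.4 − -126.8 = 277.2°.
Normalise into (−180°, 180°]: 277.2° − 360° = -82.8°.
Negative ⇒ the second point lies to the west; separation 82.8°.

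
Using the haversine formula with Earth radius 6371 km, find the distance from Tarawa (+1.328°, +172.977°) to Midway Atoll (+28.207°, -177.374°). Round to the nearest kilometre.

3160 km

Δλ = -177.374 − 172.977 = -350.351°; wrapped into (−180°, 180°]: 9.649°.
Δφ = 28.207 − 1.328 = 26.879°.
a = sin²(Δφ/2) + cos φ₁ · cos φ₂ · sin²(Δλ/2) = 0.060250.
c = 2·atan2(√a, √(1−a)) = 0.49599 rad → d = 6371·c ≈ 3159.93 km.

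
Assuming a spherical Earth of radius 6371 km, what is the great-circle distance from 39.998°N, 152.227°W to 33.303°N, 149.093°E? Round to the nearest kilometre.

Δλ = 149.093 − -152.227 = 301.320°; wrapped into (−180°, 180°]: -58.680°.
Δφ = 33.303 − 39.998 = -6.695°.
a = sin²(Δφ/2) + cos φ₁ · cos φ₂ · sin²(Δλ/2) = 0.157131.
c = 2·atan2(√a, √(1−a)) = 0.81518 rad → d = 6371·c ≈ 5193.51 km.

5194 km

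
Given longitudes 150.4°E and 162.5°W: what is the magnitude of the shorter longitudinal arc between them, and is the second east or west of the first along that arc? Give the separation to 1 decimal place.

Raw difference: -162.5 − 150.4 = -312.9°.
Normalise into (−180°, 180°]: -312.9° + 360° = 47.1°.
Positive ⇒ the second point lies to the east; separation 47.1°.

47.1° east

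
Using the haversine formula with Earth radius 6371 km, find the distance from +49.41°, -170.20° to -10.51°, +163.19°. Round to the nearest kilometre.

7151 km

Δλ = 163.19 − -170.20 = 333.39°; wrapped into (−180°, 180°]: -26.61°.
Δφ = -10.51 − 49.41 = -59.92°.
a = sin²(Δφ/2) + cos φ₁ · cos φ₂ · sin²(Δλ/2) = 0.283277.
c = 2·atan2(√a, √(1−a)) = 1.12248 rad → d = 6371·c ≈ 7151.34 km.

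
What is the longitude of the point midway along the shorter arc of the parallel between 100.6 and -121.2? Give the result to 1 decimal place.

+169.7°

Signed shortest Δλ from +100.6° to -121.2° is +138.2°.
Midpoint longitude = +100.6° + (+138.2°)/2 = +100.6° + 69.1° = +169.7°.
(The naïve average (+100.6 + -121.2)/2 = -10.3° is on the wrong side of the globe.)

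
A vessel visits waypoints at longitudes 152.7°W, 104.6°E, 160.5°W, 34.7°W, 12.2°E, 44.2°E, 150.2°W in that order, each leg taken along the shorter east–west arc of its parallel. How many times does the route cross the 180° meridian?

3

Leg 1: -152.7° → +104.6°, shortest Δλ = -102.7° (west) — crosses 180°.
Leg 2: +104.6° → -160.5°, shortest Δλ = 94.9° (east) — crosses 180°.
Leg 3: -160.5° → -34.7°, shortest Δλ = 125.8° (east) — does not cross 180°.
Leg 4: -34.7° → +12.2°, shortest Δλ = 46.9° (east) — does not cross 180°.
Leg 5: +12.2° → +44.2°, shortest Δλ = 32.0° (east) — does not cross 180°.
Leg 6: +44.2° → -150.2°, shortest Δλ = 165.6° (east) — crosses 180°.
Total crossings: 3.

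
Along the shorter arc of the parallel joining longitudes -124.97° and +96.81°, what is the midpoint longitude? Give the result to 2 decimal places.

Signed shortest Δλ from -124.97° to +96.81° is -138.22°.
Midpoint longitude = -124.97° + (-138.22°)/2 = -124.97° − 69.11° = -194.08°.
Normalise into (−180°, 180°]: +165.92°.
(The naïve average (-124.97 + +96.81)/2 = -14.08° is on the wrong side of the globe.)

+165.92°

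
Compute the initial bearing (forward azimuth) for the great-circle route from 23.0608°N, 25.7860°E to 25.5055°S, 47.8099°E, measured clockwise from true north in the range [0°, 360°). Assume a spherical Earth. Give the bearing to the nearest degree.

155°

Δλ = 47.8099 − 25.7860 = 22.0239°.
θ = atan2( sin Δλ · cos φ₂ , cos φ₁ · sin φ₂ − sin φ₁ · cos φ₂ · cos Δλ )
  = atan2(0.33845, -0.72392) = 154.943° → normalised to [0°, 360°): 154.943°.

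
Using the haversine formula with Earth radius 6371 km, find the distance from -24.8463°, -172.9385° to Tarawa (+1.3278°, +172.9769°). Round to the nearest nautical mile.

Δλ = 172.9769 − -172.9385 = 345.9154°; wrapped into (−180°, 180°]: -14.0846°.
Δφ = 1.3278 − -24.8463 = 26.1741°.
a = sin²(Δφ/2) + cos φ₁ · cos φ₂ · sin²(Δλ/2) = 0.064907.
c = 2·atan2(√a, √(1−a)) = 0.51522 rad → d = 6371·c ≈ 3282.45 km ≈ 1772.38 nmi.

1772 nmi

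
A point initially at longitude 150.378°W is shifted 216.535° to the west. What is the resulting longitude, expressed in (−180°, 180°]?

6.913°W

Start at -150.378°; shift −216.535° → -366.913°.
-366.913° lies outside (−180°, 180°]; add 360° → -6.913°.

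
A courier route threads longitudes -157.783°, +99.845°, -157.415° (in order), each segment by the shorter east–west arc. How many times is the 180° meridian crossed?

2

Leg 1: -157.783° → +99.845°, shortest Δλ = -102.372° (west) — crosses 180°.
Leg 2: +99.845° → -157.415°, shortest Δλ = 102.74° (east) — crosses 180°.
Total crossings: 2.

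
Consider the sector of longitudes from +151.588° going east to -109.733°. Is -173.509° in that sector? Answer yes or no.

Yes

Band width going east from +151.588° to -109.733°: ((-109.733 − 151.588) mod 360) = 98.679°.
Offset of -173.509° east of the west edge: ((-173.509 − 151.588) mod 360) = 34.903°.
34.903° ≤ 98.679° ⇒ inside.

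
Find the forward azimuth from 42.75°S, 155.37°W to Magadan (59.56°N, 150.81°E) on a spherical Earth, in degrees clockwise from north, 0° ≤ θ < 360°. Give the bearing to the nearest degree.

334°

Δλ = 150.81 − -155.37 = 306.18°; wrapped into (−180°, 180°]: -53.82°.
θ = atan2( sin Δλ · cos φ₂ , cos φ₁ · sin φ₂ − sin φ₁ · cos φ₂ · cos Δλ )
  = atan2(-0.40894, 0.83612) = -26.063° → normalised to [0°, 360°): 333.937°.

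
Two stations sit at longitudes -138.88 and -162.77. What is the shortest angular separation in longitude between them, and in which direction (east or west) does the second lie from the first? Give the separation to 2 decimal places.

Raw difference: -162.77 − -138.88 = -23.89°.
Normalise into (−180°, 180°]: -23.89° stays -23.89°.
Negative ⇒ the second point lies to the west; separation 23.89°.

23.89° west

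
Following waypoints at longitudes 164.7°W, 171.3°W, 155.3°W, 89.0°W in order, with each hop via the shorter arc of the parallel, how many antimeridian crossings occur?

Leg 1: -164.7° → -171.3°, shortest Δλ = -6.6° (west) — does not cross 180°.
Leg 2: -171.3° → -155.3°, shortest Δλ = 16.0° (east) — does not cross 180°.
Leg 3: -155.3° → -89.0°, shortest Δλ = 66.3° (east) — does not cross 180°.
Total crossings: 0.

0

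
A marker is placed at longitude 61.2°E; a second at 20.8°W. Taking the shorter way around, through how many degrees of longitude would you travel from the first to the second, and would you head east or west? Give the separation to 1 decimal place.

82.0° west

Raw difference: -20.8 − 61.2 = -82.0°.
Normalise into (−180°, 180°]: -82.0° stays -82.0°.
Negative ⇒ the second point lies to the west; separation 82.0°.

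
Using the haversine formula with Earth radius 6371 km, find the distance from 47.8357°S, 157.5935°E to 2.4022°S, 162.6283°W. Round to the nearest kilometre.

Δλ = -162.6283 − 157.5935 = -320.2218°; wrapped into (−180°, 180°]: 39.7782°.
Δφ = -2.4022 − -47.8357 = 45.4335°.
a = sin²(Δφ/2) + cos φ₁ · cos φ₂ · sin²(Δλ/2) = 0.226753.
c = 2·atan2(√a, √(1−a)) = 0.99262 rad → d = 6371·c ≈ 6324.00 km.

6324 km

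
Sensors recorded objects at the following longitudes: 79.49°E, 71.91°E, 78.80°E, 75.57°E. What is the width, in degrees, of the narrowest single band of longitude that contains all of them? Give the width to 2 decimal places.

7.58°

Sort the longitudes: +71.91°, +75.57°, +78.80°, +79.49°.
Eastward gaps between consecutive values (wrapping around): 3.66°, 3.23°, 0.69°, 352.42°.
Largest gap = 352.42° ⇒ minimal covering band is its complement: 360° − 352.42° = 7.58°.
Band runs from +71.91° eastward to +79.49°.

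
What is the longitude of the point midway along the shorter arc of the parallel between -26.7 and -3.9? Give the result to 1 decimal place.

Signed shortest Δλ from -26.7° to -3.9° is +22.8°.
Midpoint longitude = -26.7° + (+22.8°)/2 = -26.7° + 11.4° = -15.3°.

-15.3°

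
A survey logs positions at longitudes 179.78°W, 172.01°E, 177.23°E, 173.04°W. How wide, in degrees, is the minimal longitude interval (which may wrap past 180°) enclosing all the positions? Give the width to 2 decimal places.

14.95°

Sort the longitudes: -179.78°, -173.04°, +172.01°, +177.23°.
Eastward gaps between consecutive values (wrapping around): 6.74°, 345.05°, 5.22°, 2.99°.
Largest gap = 345.05° ⇒ minimal covering band is its complement: 360° − 345.05° = 14.95°.
Band runs from +172.01° eastward to -173.04°, crossing the antimeridian.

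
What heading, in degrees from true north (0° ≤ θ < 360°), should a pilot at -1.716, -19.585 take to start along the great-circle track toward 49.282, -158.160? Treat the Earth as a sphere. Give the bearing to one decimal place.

Δλ = -158.160 − -19.585 = -138.575°.
θ = atan2( sin Δλ · cos φ₂ , cos φ₁ · sin φ₂ − sin φ₁ · cos φ₂ · cos Δλ )
  = atan2(-0.43161, 0.74294) = -30.154° → normalised to [0°, 360°): 329.846°.

329.8°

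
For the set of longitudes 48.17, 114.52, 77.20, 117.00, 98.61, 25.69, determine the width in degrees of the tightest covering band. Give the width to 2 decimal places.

91.31°

Sort the longitudes: +25.69°, +48.17°, +77.20°, +98.61°, +114.52°, +117.00°.
Eastward gaps between consecutive values (wrapping around): 22.48°, 29.03°, 21.41°, 15.91°, 2.48°, 268.69°.
Largest gap = 268.69° ⇒ minimal covering band is its complement: 360° − 268.69° = 91.31°.
Band runs from +25.69° eastward to +117.00°.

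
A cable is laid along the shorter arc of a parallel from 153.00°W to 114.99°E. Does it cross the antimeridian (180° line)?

Naïve |114.99 − -153.00| = 267.99° > 180°, so the shorter arc goes the other way round — across 180°.
Signed shortest Δλ = ((114.99 − -153.00 + 180) mod 360) − 180 = -92.01°.
Going west by 92.01° from -153.00° passes through 180° before reaching +114.99°.

Yes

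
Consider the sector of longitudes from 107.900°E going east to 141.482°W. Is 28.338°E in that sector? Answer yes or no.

Band width going east from +107.900° to -141.482°: ((-141.482 − 107.900) mod 360) = 110.618°.
Offset of +28.338° east of the west edge: ((28.338 − 107.900) mod 360) = 280.438°.
280.438° > 110.618° ⇒ outside.

No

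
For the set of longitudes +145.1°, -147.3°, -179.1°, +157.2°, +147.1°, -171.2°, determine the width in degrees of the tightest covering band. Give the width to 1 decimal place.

67.6°

Sort the longitudes: -179.1°, -171.2°, -147.3°, +145.1°, +147.1°, +157.2°.
Eastward gaps between consecutive values (wrapping around): 7.9°, 23.9°, 292.4°, 2.0°, 10.1°, 23.7°.
Largest gap = 292.4° ⇒ minimal covering band is its complement: 360° − 292.4° = 67.6°.
Band runs from +145.1° eastward to -147.3°, crossing the antimeridian.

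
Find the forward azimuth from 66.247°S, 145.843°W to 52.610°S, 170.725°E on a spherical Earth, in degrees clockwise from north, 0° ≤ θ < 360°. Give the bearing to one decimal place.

Δλ = 170.725 − -145.843 = 316.568°; wrapped into (−180°, 180°]: -43.432°.
θ = atan2( sin Δλ · cos φ₂ , cos φ₁ · sin φ₂ − sin φ₁ · cos φ₂ · cos Δλ )
  = atan2(-0.41747, 0.08359) = -78.678° → normalised to [0°, 360°): 281.322°.

281.3°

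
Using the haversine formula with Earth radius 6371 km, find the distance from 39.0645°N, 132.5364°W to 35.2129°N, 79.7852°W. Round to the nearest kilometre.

Δλ = -79.7852 − -132.5364 = 52.7512°.
Δφ = 35.2129 − 39.0645 = -3.8516°.
a = sin²(Δφ/2) + cos φ₁ · cos φ₂ · sin²(Δλ/2) = 0.126328.
c = 2·atan2(√a, √(1−a)) = 0.72674 rad → d = 6371·c ≈ 4630.06 km.

4630 km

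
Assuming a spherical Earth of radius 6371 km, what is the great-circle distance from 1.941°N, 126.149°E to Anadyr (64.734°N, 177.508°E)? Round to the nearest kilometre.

8086 km

Δλ = 177.508 − 126.149 = 51.359°.
Δφ = 64.734 − 1.941 = 62.793°.
a = sin²(Δφ/2) + cos φ₁ · cos φ₂ · sin²(Δλ/2) = 0.351500.
c = 2·atan2(√a, √(1−a)) = 1.26925 rad → d = 6371·c ≈ 8086.37 km.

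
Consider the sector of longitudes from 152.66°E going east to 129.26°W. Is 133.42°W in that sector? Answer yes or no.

Band width going east from +152.66° to -129.26°: ((-129.26 − 152.66) mod 360) = 78.08°.
Offset of -133.42° east of the west edge: ((-133.42 − 152.66) mod 360) = 73.92°.
73.92° ≤ 78.08° ⇒ inside.

Yes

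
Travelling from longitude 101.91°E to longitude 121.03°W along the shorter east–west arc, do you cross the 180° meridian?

Yes

Naïve |-121.03 − 101.91| = 222.94° > 180°, so the shorter arc goes the other way round — across 180°.
Signed shortest Δλ = ((-121.03 − 101.91 + 180) mod 360) − 180 = 137.06°.
Going east by 137.06° from +101.91° passes through 180° before reaching -121.03°.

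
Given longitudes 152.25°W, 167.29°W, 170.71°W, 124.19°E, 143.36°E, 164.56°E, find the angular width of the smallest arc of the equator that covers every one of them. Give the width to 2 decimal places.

83.56°

Sort the longitudes: -170.71°, -167.29°, -152.25°, +124.19°, +143.36°, +164.56°.
Eastward gaps between consecutive values (wrapping around): 3.42°, 15.04°, 276.44°, 19.17°, 21.20°, 24.73°.
Largest gap = 276.44° ⇒ minimal covering band is its complement: 360° − 276.44° = 83.56°.
Band runs from +124.19° eastward to -152.25°, crossing the antimeridian.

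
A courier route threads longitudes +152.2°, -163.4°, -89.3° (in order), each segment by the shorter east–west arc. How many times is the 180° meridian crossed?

Leg 1: +152.2° → -163.4°, shortest Δλ = 44.4° (east) — crosses 180°.
Leg 2: -163.4° → -89.3°, shortest Δλ = 74.1° (east) — does not cross 180°.
Total crossings: 1.

1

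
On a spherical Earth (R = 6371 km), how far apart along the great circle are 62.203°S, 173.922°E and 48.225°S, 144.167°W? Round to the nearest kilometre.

Δλ = -144.167 − 173.922 = -318.089°; wrapped into (−180°, 180°]: 41.911°.
Δφ = -48.225 − -62.203 = 13.978°.
a = sin²(Δφ/2) + cos φ₁ · cos φ₂ · sin²(Δλ/2) = 0.054544.
c = 2·atan2(√a, √(1−a)) = 0.47145 rad → d = 6371·c ≈ 3003.59 km.

3004 km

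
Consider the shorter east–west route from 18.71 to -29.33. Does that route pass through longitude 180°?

Signed shortest Δλ = ((-29.33 − 18.71 + 180) mod 360) − 180 = -48.04°.
Going west by 48.04° from +18.71° reaches -29.33° without touching 180°.

No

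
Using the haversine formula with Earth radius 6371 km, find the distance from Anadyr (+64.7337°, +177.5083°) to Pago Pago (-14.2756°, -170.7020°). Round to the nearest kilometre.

8842 km

Δλ = -170.7020 − 177.5083 = -348.2103°; wrapped into (−180°, 180°]: 11.7897°.
Δφ = -14.2756 − 64.7337 = -79.0093°.
a = sin²(Δφ/2) + cos φ₁ · cos φ₂ · sin²(Δλ/2) = 0.409038.
c = 2·atan2(√a, √(1−a)) = 1.38785 rad → d = 6371·c ≈ 8842.02 km.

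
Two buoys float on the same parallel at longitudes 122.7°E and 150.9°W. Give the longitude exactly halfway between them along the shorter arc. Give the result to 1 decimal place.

165.9°E

Signed shortest Δλ from +122.7° to -150.9° is +86.4°.
Midpoint longitude = +122.7° + (+86.4°)/2 = +122.7° + 43.2° = +165.9°.
(The naïve average (+122.7 + -150.9)/2 = -14.1° is on the wrong side of the globe.)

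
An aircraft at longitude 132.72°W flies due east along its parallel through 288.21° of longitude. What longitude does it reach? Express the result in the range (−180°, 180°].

155.49°E

Start at -132.72°; shift +288.21° → +155.49°.
+155.49° already lies in (−180°, 180°].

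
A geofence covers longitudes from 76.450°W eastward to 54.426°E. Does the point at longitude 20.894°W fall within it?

Band width going east from -76.450° to +54.426°: ((54.426 − -76.450) mod 360) = 130.876°.
Offset of -20.894° east of the west edge: ((-20.894 − -76.450) mod 360) = 55.556°.
55.556° ≤ 130.876° ⇒ inside.

Yes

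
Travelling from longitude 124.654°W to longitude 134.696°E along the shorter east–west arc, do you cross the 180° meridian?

Naïve |134.696 − -124.654| = 259.35° > 180°, so the shorter arc goes the other way round — across 180°.
Signed shortest Δλ = ((134.696 − -124.654 + 180) mod 360) − 180 = -100.65°.
Going west by 100.65° from -124.654° passes through 180° before reaching +134.696°.

Yes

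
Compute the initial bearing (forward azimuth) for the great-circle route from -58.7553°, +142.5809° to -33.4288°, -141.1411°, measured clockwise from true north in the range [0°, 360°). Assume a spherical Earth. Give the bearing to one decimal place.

Δλ = -141.1411 − 142.5809 = -283.7220°; wrapped into (−180°, 180°]: 76.2780°.
θ = atan2( sin Δλ · cos φ₂ , cos φ₁ · sin φ₂ − sin φ₁ · cos φ₂ · cos Δλ )
  = atan2(0.81075, -0.11649) = 98.177° → normalised to [0°, 360°): 98.177°.

98.2°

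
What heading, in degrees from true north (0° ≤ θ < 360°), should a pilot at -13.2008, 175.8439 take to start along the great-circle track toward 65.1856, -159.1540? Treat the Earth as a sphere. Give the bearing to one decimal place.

Δλ = -159.1540 − 175.8439 = -334.9979°; wrapped into (−180°, 180°]: 25.0021°.
θ = atan2( sin Δλ · cos φ₂ , cos φ₁ · sin φ₂ − sin φ₁ · cos φ₂ · cos Δλ )
  = atan2(0.17738, 0.97055) = 10.357° → normalised to [0°, 360°): 10.357°.

10.4°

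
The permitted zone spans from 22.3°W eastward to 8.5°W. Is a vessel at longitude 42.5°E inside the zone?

Band width going east from -22.3° to -8.5°: ((-8.5 − -22.3) mod 360) = 13.8°.
Offset of +42.5° east of the west edge: ((42.5 − -22.3) mod 360) = 64.8°.
64.8° > 13.8° ⇒ outside.

No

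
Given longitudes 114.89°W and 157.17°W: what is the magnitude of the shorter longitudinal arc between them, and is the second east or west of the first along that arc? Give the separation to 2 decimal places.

Raw difference: -157.17 − -114.89 = -42.28°.
Normalise into (−180°, 180°]: -42.28° stays -42.28°.
Negative ⇒ the second point lies to the west; separation 42.28°.

42.28° west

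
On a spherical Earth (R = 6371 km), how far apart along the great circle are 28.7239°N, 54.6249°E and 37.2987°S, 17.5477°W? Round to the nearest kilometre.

Δλ = -17.5477 − 54.6249 = -72.1726°.
Δφ = -37.2987 − 28.7239 = -66.0226°.
a = sin²(Δφ/2) + cos φ₁ · cos φ₂ · sin²(Δλ/2) = 0.538826.
c = 2·atan2(√a, √(1−a)) = 1.64853 rad → d = 6371·c ≈ 10502.77 km.

10503 km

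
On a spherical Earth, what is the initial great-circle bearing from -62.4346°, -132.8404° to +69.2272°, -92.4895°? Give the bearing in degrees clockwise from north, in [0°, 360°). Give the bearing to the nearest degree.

19°

Δλ = -92.4895 − -132.8404 = 40.3509°.
θ = atan2( sin Δλ · cos φ₂ , cos φ₁ · sin φ₂ − sin φ₁ · cos φ₂ · cos Δλ )
  = atan2(0.22963, 0.67228) = 18.859° → normalised to [0°, 360°): 18.859°.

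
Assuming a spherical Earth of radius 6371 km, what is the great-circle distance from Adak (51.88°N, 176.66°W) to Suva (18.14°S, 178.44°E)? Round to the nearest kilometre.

Δλ = 178.44 − -176.66 = 355.10°; wrapped into (−180°, 180°]: -4.90°.
Δφ = -18.14 − 51.88 = -70.02°.
a = sin²(Δφ/2) + cos φ₁ · cos φ₂ · sin²(Δλ/2) = 0.330226.
c = 2·atan2(√a, √(1−a)) = 1.22436 rad → d = 6371·c ≈ 7800.40 km.

7800 km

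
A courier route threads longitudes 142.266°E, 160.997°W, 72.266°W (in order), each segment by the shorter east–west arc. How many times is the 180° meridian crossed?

1

Leg 1: +142.266° → -160.997°, shortest Δλ = 56.737° (east) — crosses 180°.
Leg 2: -160.997° → -72.266°, shortest Δλ = 88.731° (east) — does not cross 180°.
Total crossings: 1.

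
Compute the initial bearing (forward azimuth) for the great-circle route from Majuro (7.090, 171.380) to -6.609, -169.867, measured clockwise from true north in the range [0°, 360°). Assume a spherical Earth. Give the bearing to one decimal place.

125.8°

Δλ = -169.867 − 171.380 = -341.247°; wrapped into (−180°, 180°]: 18.753°.
θ = atan2( sin Δλ · cos φ₂ , cos φ₁ · sin φ₂ − sin φ₁ · cos φ₂ · cos Δλ )
  = atan2(0.31935, -0.23031) = 125.799° → normalised to [0°, 360°): 125.799°.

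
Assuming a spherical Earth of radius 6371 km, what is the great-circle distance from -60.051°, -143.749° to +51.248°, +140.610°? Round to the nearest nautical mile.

Δλ = 140.610 − -143.749 = 284.359°; wrapped into (−180°, 180°]: -75.641°.
Δφ = 51.248 − -60.051 = 111.299°.
a = sin²(Δφ/2) + cos φ₁ · cos φ₂ · sin²(Δλ/2) = 0.799115.
c = 2·atan2(√a, √(1−a)) = 2.21209 rad → d = 6371·c ≈ 14093.21 km ≈ 7609.72 nmi.

7610 nmi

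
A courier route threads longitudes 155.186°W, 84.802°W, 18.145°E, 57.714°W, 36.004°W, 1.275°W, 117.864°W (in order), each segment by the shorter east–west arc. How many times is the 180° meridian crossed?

Leg 1: -155.186° → -84.802°, shortest Δλ = 70.384° (east) — does not cross 180°.
Leg 2: -84.802° → +18.145°, shortest Δλ = 102.947° (east) — does not cross 180°.
Leg 3: +18.145° → -57.714°, shortest Δλ = -75.859° (west) — does not cross 180°.
Leg 4: -57.714° → -36.004°, shortest Δλ = 21.71° (east) — does not cross 180°.
Leg 5: -36.004° → -1.275°, shortest Δλ = 34.729° (east) — does not cross 180°.
Leg 6: -1.275° → -117.864°, shortest Δλ = -116.589° (west) — does not cross 180°.
Total crossings: 0.

0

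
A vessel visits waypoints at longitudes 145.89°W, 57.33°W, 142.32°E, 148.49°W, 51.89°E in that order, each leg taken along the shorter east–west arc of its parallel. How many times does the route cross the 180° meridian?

Leg 1: -145.89° → -57.33°, shortest Δλ = 88.56° (east) — does not cross 180°.
Leg 2: -57.33° → +142.32°, shortest Δλ = -160.35° (west) — crosses 180°.
Leg 3: +142.32° → -148.49°, shortest Δλ = 69.19° (east) — crosses 180°.
Leg 4: -148.49° → +51.89°, shortest Δλ = -159.62° (west) — crosses 180°.
Total crossings: 3.

3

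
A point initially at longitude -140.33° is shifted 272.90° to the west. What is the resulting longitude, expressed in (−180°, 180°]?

-53.23°

Start at -140.33°; shift −272.90° → -413.23°.
-413.23° lies outside (−180°, 180°]; add 360° → -53.23°.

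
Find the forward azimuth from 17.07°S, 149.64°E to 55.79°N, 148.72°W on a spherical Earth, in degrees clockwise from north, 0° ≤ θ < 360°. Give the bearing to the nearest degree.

Δλ = -148.72 − 149.64 = -298.36°; wrapped into (−180°, 180°]: 61.64°.
θ = atan2( sin Δλ · cos φ₂ , cos φ₁ · sin φ₂ − sin φ₁ · cos φ₂ · cos Δλ )
  = atan2(0.49475, 0.86895) = 29.656° → normalised to [0°, 360°): 29.656°.

30°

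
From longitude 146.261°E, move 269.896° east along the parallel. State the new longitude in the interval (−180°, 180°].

Start at +146.261°; shift +269.896° → +416.157°.
+416.157° lies outside (−180°, 180°]; subtract 360° → +56.157°.

56.157°E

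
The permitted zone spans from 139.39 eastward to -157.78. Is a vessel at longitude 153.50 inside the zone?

Yes

Band width going east from +139.39° to -157.78°: ((-157.78 − 139.39) mod 360) = 62.83°.
Offset of +153.50° east of the west edge: ((153.50 − 139.39) mod 360) = 14.11°.
14.11° ≤ 62.83° ⇒ inside.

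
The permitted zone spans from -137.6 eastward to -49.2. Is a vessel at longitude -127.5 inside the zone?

Band width going east from -137.6° to -49.2°: ((-49.2 − -137.6) mod 360) = 88.4°.
Offset of -127.5° east of the west edge: ((-127.5 − -137.6) mod 360) = 10.1°.
10.1° ≤ 88.4° ⇒ inside.

Yes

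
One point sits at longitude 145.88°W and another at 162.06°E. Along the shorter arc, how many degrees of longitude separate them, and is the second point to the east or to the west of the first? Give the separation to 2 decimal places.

Raw difference: 162.06 − -145.88 = 307.94°.
Normalise into (−180°, 180°]: 307.94° − 360° = -52.06°.
Negative ⇒ the second point lies to the west; separation 52.06°.

52.06° west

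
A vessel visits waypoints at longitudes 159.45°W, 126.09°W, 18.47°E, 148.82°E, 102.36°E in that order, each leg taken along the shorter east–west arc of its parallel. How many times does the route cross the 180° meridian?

Leg 1: -159.45° → -126.09°, shortest Δλ = 33.36° (east) — does not cross 180°.
Leg 2: -126.09° → +18.47°, shortest Δλ = 144.56° (east) — does not cross 180°.
Leg 3: +18.47° → +148.82°, shortest Δλ = 130.35° (east) — does not cross 180°.
Leg 4: +148.82° → +102.36°, shortest Δλ = -46.46° (west) — does not cross 180°.
Total crossings: 0.

0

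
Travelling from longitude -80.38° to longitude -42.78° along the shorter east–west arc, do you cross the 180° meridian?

Signed shortest Δλ = ((-42.78 − -80.38 + 180) mod 360) − 180 = 37.6°.
Going east by 37.6° from -80.38° reaches -42.78° without touching 180°.

No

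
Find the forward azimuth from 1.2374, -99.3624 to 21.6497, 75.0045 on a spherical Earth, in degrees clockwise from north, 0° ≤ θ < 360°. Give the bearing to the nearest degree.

13°

Δλ = 75.0045 − -99.3624 = 174.3669°.
θ = atan2( sin Δλ · cos φ₂ , cos φ₁ · sin φ₂ − sin φ₁ · cos φ₂ · cos Δλ )
  = atan2(0.09123, 0.38882) = 13.205° → normalised to [0°, 360°): 13.205°.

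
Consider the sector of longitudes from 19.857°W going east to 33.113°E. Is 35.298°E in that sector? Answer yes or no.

Band width going east from -19.857° to +33.113°: ((33.113 − -19.857) mod 360) = 52.970°.
Offset of +35.298° east of the west edge: ((35.298 − -19.857) mod 360) = 55.155°.
55.155° > 52.970° ⇒ outside.

No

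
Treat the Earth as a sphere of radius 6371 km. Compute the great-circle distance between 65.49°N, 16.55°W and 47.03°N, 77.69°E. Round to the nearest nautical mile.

Δλ = 77.69 − -16.55 = 94.24°.
Δφ = 47.03 − 65.49 = -18.46°.
a = sin²(Δφ/2) + cos φ₁ · cos φ₂ · sin²(Δλ/2) = 0.177565.
c = 2·atan2(√a, √(1−a)) = 0.86994 rad → d = 6371·c ≈ 5542.42 km ≈ 2992.67 nmi.

2993 nmi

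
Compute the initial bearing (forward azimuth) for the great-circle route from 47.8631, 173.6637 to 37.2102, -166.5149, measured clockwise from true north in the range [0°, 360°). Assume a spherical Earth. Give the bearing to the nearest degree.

Δλ = -166.5149 − 173.6637 = -340.1786°; wrapped into (−180°, 180°]: 19.8214°.
θ = atan2( sin Δλ · cos φ₂ , cos φ₁ · sin φ₂ − sin φ₁ · cos φ₂ · cos Δλ )
  = atan2(0.27006, -0.14987) = 119.028° → normalised to [0°, 360°): 119.028°.

119°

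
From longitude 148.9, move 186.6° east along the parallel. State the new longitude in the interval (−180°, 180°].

-24.5°

Start at +148.9°; shift +186.6° → +335.5°.
+335.5° lies outside (−180°, 180°]; subtract 360° → -24.5°.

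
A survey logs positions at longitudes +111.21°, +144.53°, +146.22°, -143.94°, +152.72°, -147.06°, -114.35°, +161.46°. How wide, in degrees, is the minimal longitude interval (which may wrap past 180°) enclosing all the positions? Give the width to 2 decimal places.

Sort the longitudes: -147.06°, -143.94°, -114.35°, +111.21°, +144.53°, +146.22°, +152.72°, +161.46°.
Eastward gaps between consecutive values (wrapping around): 3.12°, 29.59°, 225.56°, 33.32°, 1.69°, 6.50°, 8.74°, 51.48°.
Largest gap = 225.56° ⇒ minimal covering band is its complement: 360° − 225.56° = 134.44°.
Band runs from +111.21° eastward to -114.35°, crossing the antimeridian.

134.44°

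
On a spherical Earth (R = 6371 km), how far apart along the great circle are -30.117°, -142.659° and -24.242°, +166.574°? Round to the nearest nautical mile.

Δλ = 166.574 − -142.659 = 309.233°; wrapped into (−180°, 180°]: -50.767°.
Δφ = -24.242 − -30.117 = 5.875°.
a = sin²(Δφ/2) + cos φ₁ · cos φ₂ · sin²(Δλ/2) = 0.147564.
c = 2·atan2(√a, √(1−a)) = 0.78855 rad → d = 6371·c ≈ 5023.88 km ≈ 2712.68 nmi.

2713 nmi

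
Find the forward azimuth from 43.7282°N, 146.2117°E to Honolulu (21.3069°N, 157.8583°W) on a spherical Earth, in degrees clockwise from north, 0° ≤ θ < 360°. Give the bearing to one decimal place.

97.3°

Δλ = -157.8583 − 146.2117 = -304.0700°; wrapped into (−180°, 180°]: 55.9300°.
θ = atan2( sin Δλ · cos φ₂ , cos φ₁ · sin φ₂ − sin φ₁ · cos φ₂ · cos Δλ )
  = atan2(0.77173, -0.09819) = 97.251° → normalised to [0°, 360°): 97.251°.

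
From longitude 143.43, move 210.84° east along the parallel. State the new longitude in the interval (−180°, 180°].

Start at +143.43°; shift +210.84° → +354.27°.
+354.27° lies outside (−180°, 180°]; subtract 360° → -5.73°.

-5.73°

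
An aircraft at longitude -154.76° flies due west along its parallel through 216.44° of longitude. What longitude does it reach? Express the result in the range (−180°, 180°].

Start at -154.76°; shift −216.44° → -371.20°.
-371.20° lies outside (−180°, 180°]; add 360° → -11.20°.

-11.20°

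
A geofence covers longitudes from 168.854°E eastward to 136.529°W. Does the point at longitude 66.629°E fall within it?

Band width going east from +168.854° to -136.529°: ((-136.529 − 168.854) mod 360) = 54.617°.
Offset of +66.629° east of the west edge: ((66.629 − 168.854) mod 360) = 257.775°.
257.775° > 54.617° ⇒ outside.

No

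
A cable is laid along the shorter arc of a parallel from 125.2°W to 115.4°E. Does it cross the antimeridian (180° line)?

Yes

Naïve |115.4 − -125.2| = 240.6° > 180°, so the shorter arc goes the other way round — across 180°.
Signed shortest Δλ = ((115.4 − -125.2 + 180) mod 360) − 180 = -119.4°.
Going west by 119.4° from -125.2° passes through 180° before reaching +115.4°.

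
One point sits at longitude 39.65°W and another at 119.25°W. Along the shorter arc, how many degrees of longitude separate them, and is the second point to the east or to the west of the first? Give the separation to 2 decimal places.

79.60° west

Raw difference: -119.25 − -39.65 = -79.6°.
Normalise into (−180°, 180°]: -79.6° stays -79.6°.
Negative ⇒ the second point lies to the west; separation 79.60°.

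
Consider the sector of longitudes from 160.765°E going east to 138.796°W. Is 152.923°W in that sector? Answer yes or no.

Yes

Band width going east from +160.765° to -138.796°: ((-138.796 − 160.765) mod 360) = 60.439°.
Offset of -152.923° east of the west edge: ((-152.923 − 160.765) mod 360) = 46.312°.
46.312° ≤ 60.439° ⇒ inside.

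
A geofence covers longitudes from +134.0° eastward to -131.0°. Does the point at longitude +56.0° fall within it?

Band width going east from +134.0° to -131.0°: ((-131.0 − 134.0) mod 360) = 95.0°.
Offset of +56.0° east of the west edge: ((56.0 − 134.0) mod 360) = 282.0°.
282.0° > 95.0° ⇒ outside.

No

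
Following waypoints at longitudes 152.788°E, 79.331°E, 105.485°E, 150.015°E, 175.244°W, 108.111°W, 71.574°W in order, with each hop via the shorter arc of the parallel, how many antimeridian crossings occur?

1

Leg 1: +152.788° → +79.331°, shortest Δλ = -73.457° (west) — does not cross 180°.
Leg 2: +79.331° → +105.485°, shortest Δλ = 26.154° (east) — does not cross 180°.
Leg 3: +105.485° → +150.015°, shortest Δλ = 44.53° (east) — does not cross 180°.
Leg 4: +150.015° → -175.244°, shortest Δλ = 34.741° (east) — crosses 180°.
Leg 5: -175.244° → -108.111°, shortest Δλ = 67.133° (east) — does not cross 180°.
Leg 6: -108.111° → -71.574°, shortest Δλ = 36.537° (east) — does not cross 180°.
Total crossings: 1.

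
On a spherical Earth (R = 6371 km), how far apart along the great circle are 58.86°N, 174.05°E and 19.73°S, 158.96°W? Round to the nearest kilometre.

9082 km

Δλ = -158.96 − 174.05 = -333.01°; wrapped into (−180°, 180°]: 26.99°.
Δφ = -19.73 − 58.86 = -78.59°.
a = sin²(Δφ/2) + cos φ₁ · cos φ₂ · sin²(Δλ/2) = 0.427594.
c = 2·atan2(√a, √(1−a)) = 1.42547 rad → d = 6371·c ≈ 9081.69 km.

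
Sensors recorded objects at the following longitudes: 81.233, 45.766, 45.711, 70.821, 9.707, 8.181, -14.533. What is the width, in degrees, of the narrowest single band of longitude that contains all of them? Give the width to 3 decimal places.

Sort the longitudes: -14.533°, +8.181°, +9.707°, +45.711°, +45.766°, +70.821°, +81.233°.
Eastward gaps between consecutive values (wrapping around): 22.714°, 1.526°, 36.004°, 0.055°, 25.055°, 10.412°, 264.234°.
Largest gap = 264.234° ⇒ minimal covering band is its complement: 360° − 264.234° = 95.766°.
Band runs from -14.533° eastward to +81.233°.

95.766°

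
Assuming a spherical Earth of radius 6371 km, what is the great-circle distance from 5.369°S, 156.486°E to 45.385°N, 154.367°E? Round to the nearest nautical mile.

3049 nmi

Δλ = 154.367 − 156.486 = -2.119°.
Δφ = 45.385 − -5.369 = 50.754°.
a = sin²(Δφ/2) + cos φ₁ · cos φ₂ · sin²(Δλ/2) = 0.183913.
c = 2·atan2(√a, √(1−a)) = 0.88644 rad → d = 6371·c ≈ 5647.52 km ≈ 3049.42 nmi.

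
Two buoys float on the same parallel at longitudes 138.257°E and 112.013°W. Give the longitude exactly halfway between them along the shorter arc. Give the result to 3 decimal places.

166.878°W

Signed shortest Δλ from +138.257° to -112.013° is +109.730°.
Midpoint longitude = +138.257° + (+109.730°)/2 = +138.257° + 54.865° = +193.122°.
Normalise into (−180°, 180°]: -166.878°.
(The naïve average (+138.257 + -112.013)/2 = 13.122° is on the wrong side of the globe.)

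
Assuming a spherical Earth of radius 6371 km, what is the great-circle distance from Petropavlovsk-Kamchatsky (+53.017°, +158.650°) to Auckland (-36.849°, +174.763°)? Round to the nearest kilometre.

Δλ = 174.763 − 158.650 = 16.113°.
Δφ = -36.849 − 53.017 = -89.866°.
a = sin²(Δφ/2) + cos φ₁ · cos φ₂ · sin²(Δλ/2) = 0.508286.
c = 2·atan2(√a, √(1−a)) = 1.58737 rad → d = 6371·c ≈ 10113.13 km.

10113 km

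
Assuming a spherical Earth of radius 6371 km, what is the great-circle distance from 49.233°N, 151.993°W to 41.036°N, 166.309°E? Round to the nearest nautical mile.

1808 nmi

Δλ = 166.309 − -151.993 = 318.302°; wrapped into (−180°, 180°]: -41.698°.
Δφ = 41.036 − 49.233 = -8.197°.
a = sin²(Δφ/2) + cos φ₁ · cos φ₂ · sin²(Δλ/2) = 0.067498.
c = 2·atan2(√a, √(1−a)) = 0.52564 rad → d = 6371·c ≈ 3348.85 km ≈ 1808.23 nmi.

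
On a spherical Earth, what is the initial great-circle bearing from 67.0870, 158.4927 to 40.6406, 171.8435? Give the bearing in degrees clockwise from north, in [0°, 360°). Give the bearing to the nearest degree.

158°

Δλ = 171.8435 − 158.4927 = 13.3508°.
θ = atan2( sin Δλ · cos φ₂ , cos φ₁ · sin φ₂ − sin φ₁ · cos φ₂ · cos Δλ )
  = atan2(0.17522, -0.42647) = 157.664° → normalised to [0°, 360°): 157.664°.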